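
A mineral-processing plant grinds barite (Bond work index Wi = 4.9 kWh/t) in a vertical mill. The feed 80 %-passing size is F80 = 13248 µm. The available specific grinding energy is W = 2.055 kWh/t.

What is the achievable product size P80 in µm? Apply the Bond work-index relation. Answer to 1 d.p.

Bond: W = 10·Wi·(1/√P80 − 1/√F80)
P80^-0.5 = F80^-0.5 + W/(10 Wi)
  = 2.0550/(10·4.9) + 1/√13248 = 0.041939 + 0.008688 = 0.050627
P80 = (1/0.050627)² = 19.7524² = 390.16 µm

P80 = 390.2 µm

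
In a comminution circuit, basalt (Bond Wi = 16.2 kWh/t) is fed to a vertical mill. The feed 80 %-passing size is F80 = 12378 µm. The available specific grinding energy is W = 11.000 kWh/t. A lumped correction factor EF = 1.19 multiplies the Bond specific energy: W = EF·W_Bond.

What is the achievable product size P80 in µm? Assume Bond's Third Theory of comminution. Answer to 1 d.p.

W_Bond = 10·Wi·(1/√P₈₀ − 1/√F₈₀)
W_Bond = W / EF = 11.000 / 1.19 = 9.2437 kWh/t
⇒ 1/√P80 = W_Bond/(10 Wi) + 1/√F80
  = 9.2437/(10·16.2) + 1/√12378 = 0.057060 + 0.008988 = 0.066048
P80 = (1/0.066048)² = 15.1405² = 229.23 µm

P80 = 229.2 µm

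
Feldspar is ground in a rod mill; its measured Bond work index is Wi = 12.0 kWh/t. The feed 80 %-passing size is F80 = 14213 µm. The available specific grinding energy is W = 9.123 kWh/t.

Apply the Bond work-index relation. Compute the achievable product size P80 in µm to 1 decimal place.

W = 10·Wi·(P80^(-½) − F80^(-½))
⇒ 1/√P80 = W/(10·Wi) + 1/√F80
  = 9.1230/(10·12.0) + 1/√14213 = 0.076025 + 0.008388 = 0.084413
P80 = (1/0.084413)² = 11.8465² = 140.34 µm

P80 = 140.3 µm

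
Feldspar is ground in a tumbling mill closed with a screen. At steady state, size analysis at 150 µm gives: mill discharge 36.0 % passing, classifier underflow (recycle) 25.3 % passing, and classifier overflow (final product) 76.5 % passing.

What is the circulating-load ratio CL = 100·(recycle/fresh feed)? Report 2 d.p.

Mass balance on the −150 µm fraction:
d + r·d = r·u + o → r(d−u) = o−d
r = (76.5 − 36.0)/(36.0 − 25.3) = 40.5/10.7 = 3.7850
CL = 100·r = 378.50 %

CL = 378.50 %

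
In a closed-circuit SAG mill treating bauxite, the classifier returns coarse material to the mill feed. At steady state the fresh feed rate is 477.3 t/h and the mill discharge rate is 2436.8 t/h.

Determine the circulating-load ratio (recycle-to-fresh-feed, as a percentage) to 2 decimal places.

CL = 410.54 %

Discharge = new feed + return, hence
R = M − F = 2436.8 − 477.3 = 1959.5 t/h
CL = 100·R/F = 100·1959.5/477.3 = 410.54 %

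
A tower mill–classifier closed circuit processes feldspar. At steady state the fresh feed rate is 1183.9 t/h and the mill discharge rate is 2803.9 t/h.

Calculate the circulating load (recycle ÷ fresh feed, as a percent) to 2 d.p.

Mill node: discharge = fresh + recycle.
R = M − F = 2803.9 − 1183.9 = 1620.0 t/h
CL = 100·R/F = 100·1620.0/1183.9 = 136.84 %

CL = 136.84 %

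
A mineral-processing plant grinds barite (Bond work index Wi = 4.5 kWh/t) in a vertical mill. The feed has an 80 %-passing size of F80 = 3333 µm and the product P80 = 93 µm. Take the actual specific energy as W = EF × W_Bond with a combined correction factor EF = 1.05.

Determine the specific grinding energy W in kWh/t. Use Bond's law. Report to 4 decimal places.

W = 10 Wi / √P80 − 10 Wi / √F80
1/√93 = 0.103695;  1/√3333 = 0.017321
W = 10·4.5·(0.103695 − 0.017321) = 3.8868 kWh/t
W_actual = 1.05 × 3.8868 = 4.0812 kWh/t

W = 4.0812 kWh/t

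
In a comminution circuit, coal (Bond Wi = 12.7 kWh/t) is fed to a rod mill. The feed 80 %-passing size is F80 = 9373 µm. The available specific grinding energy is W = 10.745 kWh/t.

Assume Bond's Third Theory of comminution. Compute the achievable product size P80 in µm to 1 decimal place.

P80 = 111.0 µm

W = 10 Wi (1/√P80 − 1/√F80)  [Bond]
P80^(−½) = W/(10 Wi) + F80^(−½)
  = 10.7450/(10·12.7) + 1/√9373 = 0.084606 + 0.010329 = 0.094935
P80 = (1/0.094935)² = 10.5335² = 110.95 µm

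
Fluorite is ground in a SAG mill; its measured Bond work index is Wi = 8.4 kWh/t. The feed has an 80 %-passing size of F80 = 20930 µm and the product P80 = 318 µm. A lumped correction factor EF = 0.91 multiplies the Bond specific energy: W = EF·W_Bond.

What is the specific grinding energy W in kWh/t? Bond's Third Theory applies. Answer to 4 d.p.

W = 10 Wi (1/√P80 − 1/√F80)  [Bond]
1/√318 = 0.056077;  1/√20930 = 0.006912
W = 10·8.4·(0.056077 − 0.006912) = 4.1299 kWh/t
W_actual = 0.91 × 4.1299 = 3.7582 kWh/t

W = 3.7582 kWh/t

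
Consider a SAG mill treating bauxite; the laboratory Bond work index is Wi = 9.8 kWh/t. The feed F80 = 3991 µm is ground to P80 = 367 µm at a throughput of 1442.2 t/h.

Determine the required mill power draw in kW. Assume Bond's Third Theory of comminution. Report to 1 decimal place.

P = 5140.4 kW

W = 10 Wi / √P80 − 10 Wi / √F80
W = 10·9.8·(1/√367 − 1/√3991) = 10·9.8·(0.036370) = 3.5643 kWh/t
P_mill = W·ṁ = 3.5643·1442.2 = 5140.4 kW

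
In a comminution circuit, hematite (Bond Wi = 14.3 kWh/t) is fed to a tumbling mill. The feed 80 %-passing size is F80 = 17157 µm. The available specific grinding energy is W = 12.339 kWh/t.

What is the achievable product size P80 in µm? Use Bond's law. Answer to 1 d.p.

P80 = 113.4 µm

W = 10·Wi·(P80^(-½) − F80^(-½))
P80^-0.5 = F80^-0.5 + W/(10 Wi)
  = 12.3390/(10·14.3) + 1/√17157 = 0.086287 + 0.007634 = 0.093921
P80 = (1/0.093921)² = 10.6472² = 113.36 µm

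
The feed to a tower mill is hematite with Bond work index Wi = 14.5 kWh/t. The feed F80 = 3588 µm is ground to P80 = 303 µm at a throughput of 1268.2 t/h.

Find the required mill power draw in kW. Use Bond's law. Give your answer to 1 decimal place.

Bond: W = 10·Wi·(1/√P80 − 1/√F80)
W = 10·14.5·(1/√303 − 1/√3588) = 10·14.5·(0.040754) = 5.9093 kWh/t
P_mill = W·ṁ = 5.9093·1268.2 = 7494.2 kW

P = 7494.2 kW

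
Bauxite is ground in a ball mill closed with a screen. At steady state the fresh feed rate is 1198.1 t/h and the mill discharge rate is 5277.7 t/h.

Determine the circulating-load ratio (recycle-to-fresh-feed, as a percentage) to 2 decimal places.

M = F + R at steady state, so:
R = M − F = 5277.7 − 1198.1 = 4079.6 t/h
CL = 100·R/F = 100·4079.6/1198.1 = 340.51 %

CL = 340.51 %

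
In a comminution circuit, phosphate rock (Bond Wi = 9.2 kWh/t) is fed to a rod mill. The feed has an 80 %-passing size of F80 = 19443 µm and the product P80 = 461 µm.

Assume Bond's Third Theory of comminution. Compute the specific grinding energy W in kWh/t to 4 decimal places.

W = 3.6251 kWh/t

Bond: W = 10·Wi·(1/√P80 − 1/√F80)
1/√461 = 0.046575;  1/√19443 = 0.007172
W = 10·9.2·(0.046575 − 0.007172) = 3.6251 kWh/t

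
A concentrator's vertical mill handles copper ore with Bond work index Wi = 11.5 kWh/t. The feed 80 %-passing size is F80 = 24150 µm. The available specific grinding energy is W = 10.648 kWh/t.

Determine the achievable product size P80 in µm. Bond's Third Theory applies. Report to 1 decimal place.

P80 = 102.0 µm

Bond: W = 10·Wi·(1/√P80 − 1/√F80)
⇒ 1/√P80 = W/(10 Wi) + 1/√F80
  = 10.6480/(10·11.5) + 1/√24150 = 0.092591 + 0.006435 = 0.099026
P80 = (1/0.099026)² = 10.0983² = 101.98 µm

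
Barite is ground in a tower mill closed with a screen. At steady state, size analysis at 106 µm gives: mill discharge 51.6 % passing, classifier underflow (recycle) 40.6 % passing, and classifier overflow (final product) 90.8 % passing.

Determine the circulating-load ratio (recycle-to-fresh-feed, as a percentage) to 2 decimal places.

CL = 356.36 %

Classifier node, passing 106 µm:
d + r·d = r·u + o → r(d−u) = o−d
r = (90.8 − 51.6)/(51.6 − 40.6) = 39.2/11.0 = 3.5636
CL = 100·r = 356.36 %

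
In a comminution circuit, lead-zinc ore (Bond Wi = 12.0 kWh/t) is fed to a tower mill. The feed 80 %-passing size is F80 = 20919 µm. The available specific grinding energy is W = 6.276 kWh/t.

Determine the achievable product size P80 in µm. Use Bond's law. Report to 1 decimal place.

P80 = 285.2 µm

W = 10 Wi / √P80 − 10 Wi / √F80
⇒ 1/√P80 = W/(10·Wi) + 1/√F80
  = 6.2760/(10·12.0) + 1/√20919 = 0.052300 + 0.006914 = 0.059214
P80 = (1/0.059214)² = 16.8879² = 285.20 µm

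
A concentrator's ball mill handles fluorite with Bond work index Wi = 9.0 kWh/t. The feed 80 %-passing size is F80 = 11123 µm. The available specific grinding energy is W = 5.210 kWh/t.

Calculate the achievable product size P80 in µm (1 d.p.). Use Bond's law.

P80 = 220.3 µm

Bond:  W = 10 Wi (1/√P − 1/√F)
⇒ 1/√P80 = W/(10·Wi) + 1/√F80
  = 5.2100/(10·9.0) + 1/√11123 = 0.057889 + 0.009482 = 0.067371
P80 = (1/0.067371)² = 14.8433² = 220.32 µm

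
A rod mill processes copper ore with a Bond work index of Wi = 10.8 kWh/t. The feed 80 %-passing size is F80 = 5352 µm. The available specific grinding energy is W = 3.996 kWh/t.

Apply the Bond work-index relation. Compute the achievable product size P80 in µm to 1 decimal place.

W_Bond = 10·Wi·(1/√P₈₀ − 1/√F₈₀)
⇒ 1/√P80 = W/(10 Wi) + 1/√F80
  = 3.9960/(10·10.8) + 1/√5352 = 0.037000 + 0.013669 = 0.050669
P80 = (1/0.050669)² = 19.7359² = 389.50 µm

P80 = 389.5 µm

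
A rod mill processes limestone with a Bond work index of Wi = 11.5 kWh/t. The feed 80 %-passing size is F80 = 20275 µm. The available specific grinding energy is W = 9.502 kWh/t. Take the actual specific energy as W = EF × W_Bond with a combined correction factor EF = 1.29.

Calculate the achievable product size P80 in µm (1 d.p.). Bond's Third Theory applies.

W = 10 Wi / √P80 − 10 Wi / √F80
W_Bond = W / EF = 9.502 / 1.29 = 7.3659 kWh/t
P80^-0.5 = F80^-0.5 + W_Bond/(10 Wi)
  = 7.3659/(10·11.5) + 1/√20275 = 0.064051 + 0.007023 = 0.071074
P80 = (1/0.071074)² = 14.0698² = 197.96 µm

P80 = 198.0 µm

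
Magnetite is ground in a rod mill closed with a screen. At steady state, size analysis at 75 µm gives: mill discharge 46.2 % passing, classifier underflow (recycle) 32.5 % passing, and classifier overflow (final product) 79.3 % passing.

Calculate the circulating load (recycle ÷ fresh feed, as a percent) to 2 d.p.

Mass balance on the −75 µm fraction:
Fd + Rd = Ru + Fo ⇒ R/F = (o−d)/(d−u)
r = (79.3 − 46.2)/(46.2 − 32.5) = 33.1/13.7 = 2.4161
CL = 100·r = 241.61 %

CL = 241.61 %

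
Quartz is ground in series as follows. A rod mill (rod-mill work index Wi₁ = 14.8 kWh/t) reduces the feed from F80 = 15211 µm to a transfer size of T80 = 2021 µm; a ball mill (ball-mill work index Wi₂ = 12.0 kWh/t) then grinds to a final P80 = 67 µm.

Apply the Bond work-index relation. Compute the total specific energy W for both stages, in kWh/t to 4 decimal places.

W = 14.0832 kWh/t

W_Bond = 10·Wi·(1/√P₈₀ − 1/√F₈₀)
Stage 1 (15211→2021 µm, Wi₁=14.8): W₁ = 10·14.8·(0.022244 − 0.008108) = 2.0921 kWh/t
Stage 2 (2021→67 µm, Wi₂=12.0): W₂ = 10·12.0·(0.122169 − 0.022244) = 11.9910 kWh/t
W = W₁ + W₂ = 2.0921 + 11.9910 = 14.0832 kWh/t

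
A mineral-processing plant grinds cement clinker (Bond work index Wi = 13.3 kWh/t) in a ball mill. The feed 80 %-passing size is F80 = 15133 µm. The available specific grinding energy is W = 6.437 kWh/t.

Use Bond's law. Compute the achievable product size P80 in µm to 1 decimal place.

P80 = 313.0 µm

W = 10·Wi·[P80^(−½) − F80^(−½)]
P80^(−½) = W/(10 Wi) + F80^(−½)
  = 6.4370/(10·13.3) + 1/√15133 = 0.048398 + 0.008129 = 0.056528
P80 = (1/0.056528)² = 17.6905² = 312.95 µm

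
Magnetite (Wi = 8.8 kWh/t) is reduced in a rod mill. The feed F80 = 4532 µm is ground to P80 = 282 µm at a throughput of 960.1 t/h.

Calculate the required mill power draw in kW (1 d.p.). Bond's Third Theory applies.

P = 3776.2 kW

W = 10 Wi (1/√P80 − 1/√F80)  [Bond]
W = 10·8.8·(1/√282 − 1/√4532) = 10·8.8·(0.044695) = 3.9331 kWh/t
P_mill = W·ṁ = 3.9331·960.1 = 3776.2 kW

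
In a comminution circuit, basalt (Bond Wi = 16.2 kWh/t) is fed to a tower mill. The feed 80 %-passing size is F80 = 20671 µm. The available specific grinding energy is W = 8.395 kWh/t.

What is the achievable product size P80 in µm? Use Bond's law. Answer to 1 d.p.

W = 10·Wi·(P80^(-½) − F80^(-½))
P80^(−½) = W/(10 Wi) + F80^(−½)
  = 8.3950/(10·16.2) + 1/√20671 = 0.051821 + 0.006955 = 0.058776
P80 = (1/0.058776)² = 17.0136² = 289.46 µm

P80 = 289.5 µm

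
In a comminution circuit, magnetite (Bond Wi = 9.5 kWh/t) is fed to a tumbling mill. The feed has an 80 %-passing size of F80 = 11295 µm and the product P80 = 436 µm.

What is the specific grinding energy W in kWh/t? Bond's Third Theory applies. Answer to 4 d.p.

W = 10 Wi (P80^-0.5 − F80^-0.5)
1/√436 = 0.047891;  1/√11295 = 0.009409
W = 10·9.5·(0.047891 − 0.009409) = 3.6558 kWh/t

W = 3.6558 kWh/t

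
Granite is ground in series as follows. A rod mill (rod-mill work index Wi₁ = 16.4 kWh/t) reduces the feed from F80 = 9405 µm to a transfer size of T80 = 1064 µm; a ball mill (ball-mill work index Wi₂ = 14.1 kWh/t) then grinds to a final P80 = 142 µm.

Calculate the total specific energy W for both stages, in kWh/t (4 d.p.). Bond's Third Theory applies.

W = 10.8465 kWh/t

W = 10·Wi·[P80^(−½) − F80^(−½)]
Stage 1 (9405→1064 µm, Wi₁=16.4): W₁ = 10·16.4·(0.030657 − 0.010311) = 3.3367 kWh/t
Stage 2 (1064→142 µm, Wi₂=14.1): W₂ = 10·14.1·(0.083918 − 0.030657) = 7.5098 kWh/t
W = W₁ + W₂ = 3.3367 + 7.5098 = 10.8465 kWh/t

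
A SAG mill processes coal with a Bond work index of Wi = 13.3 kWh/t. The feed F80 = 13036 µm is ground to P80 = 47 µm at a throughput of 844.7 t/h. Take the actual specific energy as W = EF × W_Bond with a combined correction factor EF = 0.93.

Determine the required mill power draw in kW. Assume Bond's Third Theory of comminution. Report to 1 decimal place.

P = 14325.0 kW

W = 10 Wi / √P80 − 10 Wi / √F80
W = 10·13.3·(1/√47 − 1/√13036) = 10·13.3·(0.137107) = 18.2352 kWh/t
With EF = 0.93: W = 18.2352·0.93 = 16.9587 kWh/t
Mill draw = 16.9587 × 844.7 = 14325.0 kW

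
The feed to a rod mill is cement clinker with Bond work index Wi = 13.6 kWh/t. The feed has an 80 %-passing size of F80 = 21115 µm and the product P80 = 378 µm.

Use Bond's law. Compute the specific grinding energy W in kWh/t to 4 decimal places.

W = 10 Wi (P80^-0.5 − F80^-0.5)
1/√378 = 0.051434;  1/√21115 = 0.006882
W = 10·13.6·(0.051434 − 0.006882) = 6.0592 kWh/t

W = 6.0592 kWh/t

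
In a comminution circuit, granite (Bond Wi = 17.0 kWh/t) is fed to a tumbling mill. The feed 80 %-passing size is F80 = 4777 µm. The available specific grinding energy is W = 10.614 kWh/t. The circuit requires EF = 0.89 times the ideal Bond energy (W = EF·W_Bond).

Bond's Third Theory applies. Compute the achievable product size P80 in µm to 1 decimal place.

P80 = 139.7 µm

W = 10 Wi (P80^-0.5 − F80^-0.5)
W_Bond = W / EF = 10.614 / 0.89 = 11.9258 kWh/t
⇒ 1/√P80 = W_Bond/(10·Wi) + 1/√F80
  = 11.9258/(10·17.0) + 1/√4777 = 0.070152 + 0.014468 = 0.084620
P80 = (1/0.084620)² = 11.8175² = 139.65 µm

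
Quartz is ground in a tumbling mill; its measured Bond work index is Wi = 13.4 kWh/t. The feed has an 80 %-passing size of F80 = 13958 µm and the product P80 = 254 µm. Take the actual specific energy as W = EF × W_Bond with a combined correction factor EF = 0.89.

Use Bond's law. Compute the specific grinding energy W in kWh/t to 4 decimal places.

Bond:  W = 10 Wi (1/√P − 1/√F)
1/√254 = 0.062746;  1/√13958 = 0.008464
W = 10·13.4·(0.062746 − 0.008464) = 7.2737 kWh/t
W_actual = 0.89 × 7.2737 = 6.4736 kWh/t

W = 6.4736 kWh/t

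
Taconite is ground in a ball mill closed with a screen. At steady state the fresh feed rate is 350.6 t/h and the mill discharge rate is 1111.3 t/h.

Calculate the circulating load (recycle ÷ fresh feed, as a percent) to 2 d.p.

Mill node: discharge = fresh + recycle.
R = M − F = 1111.3 − 350.6 = 760.7 t/h
CL = 100·R/F = 100·760.7/350.6 = 216.97 %

CL = 216.97 %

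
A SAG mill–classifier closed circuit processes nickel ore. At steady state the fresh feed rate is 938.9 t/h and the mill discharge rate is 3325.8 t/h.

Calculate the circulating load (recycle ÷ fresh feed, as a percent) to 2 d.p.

CL = 254.22 %

Steady state: M = F + R.
R = M − F = 3325.8 − 938.9 = 2386.9 t/h
CL = 100·R/F = 100·2386.9/938.9 = 254.22 %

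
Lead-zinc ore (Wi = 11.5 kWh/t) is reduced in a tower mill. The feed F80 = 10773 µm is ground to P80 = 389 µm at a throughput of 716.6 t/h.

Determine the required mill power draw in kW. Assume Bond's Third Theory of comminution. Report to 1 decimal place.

W = 10·Wi·(P80^(-½) − F80^(-½))
W = 10·11.5·(1/√389 − 1/√10773) = 10·11.5·(0.041067) = 4.7228 kWh/t
P = W·T = 4.7228·716.6 = 3384.3 kW

P = 3384.3 kW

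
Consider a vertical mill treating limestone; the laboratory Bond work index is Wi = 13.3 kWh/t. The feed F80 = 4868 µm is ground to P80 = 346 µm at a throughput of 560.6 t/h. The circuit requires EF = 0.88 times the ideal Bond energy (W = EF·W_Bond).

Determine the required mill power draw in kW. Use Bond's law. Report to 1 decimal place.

W = 10 Wi (P80^-0.5 − F80^-0.5)
W = 10·13.3·(1/√346 − 1/√4868) = 10·13.3·(0.039428) = 5.2439 kWh/t
Apply correction: 5.2439 × 0.88 = 4.6146 kWh/t
P_mill = W·ṁ = 4.6146·560.6 = 2587.0 kW

P = 2587.0 kW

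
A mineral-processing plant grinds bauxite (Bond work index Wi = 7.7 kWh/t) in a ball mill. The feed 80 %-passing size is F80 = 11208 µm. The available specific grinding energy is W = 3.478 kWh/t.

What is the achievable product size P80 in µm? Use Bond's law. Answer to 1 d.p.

P80 = 335.3 µm

Bond: W = 10·Wi·(1/√P80 − 1/√F80)
⇒ 1/√P80 = W/(10·Wi) + 1/√F80
  = 3.4780/(10·7.7) + 1/√11208 = 0.045169 + 0.009446 = 0.054615
P80 = (1/0.054615)² = 18.3101² = 335.26 µm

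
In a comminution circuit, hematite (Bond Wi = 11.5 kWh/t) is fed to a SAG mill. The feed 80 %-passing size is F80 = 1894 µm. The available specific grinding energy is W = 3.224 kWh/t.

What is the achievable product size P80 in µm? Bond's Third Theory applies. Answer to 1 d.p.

P80 = 384.3 µm

W = 10·Wi·[P80^(−½) − F80^(−½)]
⇒ 1/√P80 = W/(10 Wi) + 1/√F80
  = 3.2240/(10·11.5) + 1/√1894 = 0.028035 + 0.022978 = 0.051013
P80 = (1/0.051013)² = 19.6030² = 384.28 µm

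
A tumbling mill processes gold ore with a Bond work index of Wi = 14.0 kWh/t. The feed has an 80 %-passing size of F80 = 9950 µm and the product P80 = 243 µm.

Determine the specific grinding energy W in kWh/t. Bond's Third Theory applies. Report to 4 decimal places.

W = 7.5775 kWh/t

W = 10·Wi·[P80^(−½) − F80^(−½)]
1/√243 = 0.064150;  1/√9950 = 0.010025
W = 10·14.0·(0.064150 − 0.010025) = 7.5775 kWh/t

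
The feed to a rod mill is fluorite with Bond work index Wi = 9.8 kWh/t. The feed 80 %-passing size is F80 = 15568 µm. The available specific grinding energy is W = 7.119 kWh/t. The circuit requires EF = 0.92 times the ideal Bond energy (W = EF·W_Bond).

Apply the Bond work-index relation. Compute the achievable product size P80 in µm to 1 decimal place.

Bond:  W = 10 Wi (1/√P − 1/√F)
W_Bond = W / EF = 7.119 / 0.92 = 7.7380 kWh/t
⇒ 1/√P80 = W_Bond/(10·Wi) + 1/√F80
  = 7.7380/(10·9.8) + 1/√15568 = 0.078960 + 0.008015 = 0.086974
P80 = (1/0.086974)² = 11.4977² = 132.20 µm

P80 = 132.2 µm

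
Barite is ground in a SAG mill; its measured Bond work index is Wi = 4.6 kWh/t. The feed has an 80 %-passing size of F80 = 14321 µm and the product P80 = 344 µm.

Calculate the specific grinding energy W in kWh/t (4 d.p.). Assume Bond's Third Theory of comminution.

W = 2.0958 kWh/t

W = 10 Wi / √P80 − 10 Wi / √F80
1/√344 = 0.053916;  1/√14321 = 0.008356
W = 10·4.6·(0.053916 − 0.008356) = 2.0958 kWh/t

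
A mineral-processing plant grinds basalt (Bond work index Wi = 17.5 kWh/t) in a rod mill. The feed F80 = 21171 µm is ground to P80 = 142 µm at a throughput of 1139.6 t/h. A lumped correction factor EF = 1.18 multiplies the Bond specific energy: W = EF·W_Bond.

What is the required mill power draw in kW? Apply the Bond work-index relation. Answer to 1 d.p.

W = 10 Wi (1/√P80 − 1/√F80)  [Bond]
W = 10·17.5·(1/√142 − 1/√21171) = 10·17.5·(0.077045) = 13.4829 kWh/t
With EF = 1.18: W = 13.4829·1.18 = 15.9099 kWh/t
P_mill = W·ṁ = 15.9099·1139.6 = 18130.9 kW

P = 18130.9 kW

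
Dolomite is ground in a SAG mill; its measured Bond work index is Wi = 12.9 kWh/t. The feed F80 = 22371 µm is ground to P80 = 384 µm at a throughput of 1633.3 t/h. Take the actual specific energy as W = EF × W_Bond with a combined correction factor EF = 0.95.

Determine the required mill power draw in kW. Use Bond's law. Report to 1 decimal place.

P = 8876.2 kW

W_Bond = 10·Wi·(1/√P₈₀ − 1/√F₈₀)
W = 10·12.9·(1/√384 − 1/√22371) = 10·12.9·(0.044345) = 5.7205 kWh/t
Corrected W = EF·W_Bond = 0.95·5.7205 = 5.4345 kWh/t
Mill draw = 5.4345 × 1633.3 = 8876.2 kW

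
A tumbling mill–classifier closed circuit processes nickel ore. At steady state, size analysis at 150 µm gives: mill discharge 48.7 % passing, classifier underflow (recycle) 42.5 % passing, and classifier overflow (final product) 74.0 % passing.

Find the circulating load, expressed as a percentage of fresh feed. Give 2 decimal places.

Classifier node, passing 150 µm:
(1+r)·d = r·u + o ⇒ r = (o−d)/(d−u)
r = (74.0 − 48.7)/(48.7 − 42.5) = 25.3/6.2 = 4.0806
CL = 100·r = 408.06 %

CL = 408.06 %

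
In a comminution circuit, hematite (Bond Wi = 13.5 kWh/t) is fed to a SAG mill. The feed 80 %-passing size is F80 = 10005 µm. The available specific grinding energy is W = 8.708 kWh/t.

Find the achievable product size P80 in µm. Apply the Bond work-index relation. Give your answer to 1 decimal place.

P80 = 180.2 µm

Bond:  W = 10 Wi (1/√P − 1/√F)
⇒ 1/√P80 = W/(10·Wi) + 1/√F80
  = 8.7080/(10·13.5) + 1/√10005 = 0.064504 + 0.009998 = 0.074501
P80 = (1/0.074501)² = 13.4226² = 180.17 µm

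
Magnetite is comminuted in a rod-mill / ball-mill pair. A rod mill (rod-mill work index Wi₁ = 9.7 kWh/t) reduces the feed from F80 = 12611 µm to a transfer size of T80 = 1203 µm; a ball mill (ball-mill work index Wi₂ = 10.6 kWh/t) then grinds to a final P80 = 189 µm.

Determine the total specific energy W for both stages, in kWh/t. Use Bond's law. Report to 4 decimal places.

Bond:  W = 10 Wi (1/√P − 1/√F)
Stage 1 (12611→1203 µm, Wi₁=9.7): W₁ = 10·9.7·(0.028831 − 0.008905) = 1.9329 kWh/t
Stage 2 (1203→189 µm, Wi₂=10.6): W₂ = 10·10.6·(0.072739 − 0.028831) = 4.6542 kWh/t
W = W₁ + W₂ = 1.9329 + 4.6542 = 6.5871 kWh/t

W = 6.5871 kWh/t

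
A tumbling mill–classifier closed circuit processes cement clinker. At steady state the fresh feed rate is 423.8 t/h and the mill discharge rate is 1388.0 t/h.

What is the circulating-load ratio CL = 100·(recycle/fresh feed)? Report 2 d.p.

Discharge = new feed + return, hence
R = M − F = 1388.0 − 423.8 = 964.2 t/h
CL = 100·R/F = 100·964.2/423.8 = 227.51 %

CL = 227.51 %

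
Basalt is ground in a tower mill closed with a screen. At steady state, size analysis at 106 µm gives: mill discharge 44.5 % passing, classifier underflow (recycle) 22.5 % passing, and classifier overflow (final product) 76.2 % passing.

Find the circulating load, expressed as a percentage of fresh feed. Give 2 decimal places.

CL = 144.09 %

Balance %-passing 106 µm (r = R/F):
Fd + Rd = Ru + Fo ⇒ R/F = (o−d)/(d−u)
r = (76.2 − 44.5)/(44.5 − 22.5) = 31.7/22.0 = 1.4409
CL = 100·r = 144.09 %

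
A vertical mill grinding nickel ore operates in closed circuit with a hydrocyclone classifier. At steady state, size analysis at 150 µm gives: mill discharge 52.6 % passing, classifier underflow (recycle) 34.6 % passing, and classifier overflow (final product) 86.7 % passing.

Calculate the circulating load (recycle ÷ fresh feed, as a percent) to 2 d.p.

CL = 189.44 %

Classifier node, passing 150 µm:
Fd + Rd = Ru + Fo ⇒ R/F = (o−d)/(d−u)
r = (86.7 − 52.6)/(52.6 − 34.6) = 34.1/18.0 = 1.8944
CL = 100·r = 189.44 %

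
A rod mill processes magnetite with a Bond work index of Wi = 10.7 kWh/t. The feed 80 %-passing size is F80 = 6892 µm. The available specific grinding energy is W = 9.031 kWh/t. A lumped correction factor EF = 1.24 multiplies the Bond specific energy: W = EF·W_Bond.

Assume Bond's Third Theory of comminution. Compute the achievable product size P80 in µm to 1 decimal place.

P80 = 155.8 µm

W_Bond = 10·Wi·(1/√P₈₀ − 1/√F₈₀)
W_Bond = W / EF = 9.031 / 1.24 = 7.2831 kWh/t
1/√P80 = 1/√F80 + W_Bond/(10·Wi)
  = 7.2831/(10·10.7) + 1/√6892 = 0.068066 + 0.012046 = 0.080112
P80 = (1/0.080112)² = 12.4826² = 155.81 µm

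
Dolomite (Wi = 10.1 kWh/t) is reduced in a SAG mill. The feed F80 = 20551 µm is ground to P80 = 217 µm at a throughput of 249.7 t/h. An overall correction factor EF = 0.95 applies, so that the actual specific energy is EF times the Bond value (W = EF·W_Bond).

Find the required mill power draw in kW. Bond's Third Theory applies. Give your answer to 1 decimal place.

W = 10 Wi (1/√P80 − 1/√F80)  [Bond]
W = 10·10.1·(1/√217 − 1/√20551) = 10·10.1·(0.060909) = 6.1518 kWh/t
Apply correction: 6.1518 × 0.95 = 5.8442 kWh/t
Power = W × throughput = 5.8442 kWh/t × 249.7 t/h = 1459.3 kW

P = 1459.3 kW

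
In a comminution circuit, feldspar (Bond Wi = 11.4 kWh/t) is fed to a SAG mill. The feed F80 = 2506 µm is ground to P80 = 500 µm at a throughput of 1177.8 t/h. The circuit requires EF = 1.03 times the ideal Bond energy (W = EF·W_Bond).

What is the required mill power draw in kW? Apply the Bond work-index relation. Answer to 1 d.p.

P = 3422.2 kW

W = 10 Wi (1/√P80 − 1/√F80)  [Bond]
W = 10·11.4·(1/√500 − 1/√2506) = 10·11.4·(0.024745) = 2.8210 kWh/t
W_actual = 1.03 × 2.8210 = 2.9056 kWh/t
Power = W × throughput = 2.9056 kWh/t × 1177.8 t/h = 3422.2 kW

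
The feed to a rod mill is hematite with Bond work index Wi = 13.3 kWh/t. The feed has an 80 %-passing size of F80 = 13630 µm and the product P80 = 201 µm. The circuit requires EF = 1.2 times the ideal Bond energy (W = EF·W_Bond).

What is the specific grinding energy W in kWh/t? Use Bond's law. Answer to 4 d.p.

W = 9.8903 kWh/t

Bond:  W = 10 Wi (1/√P − 1/√F)
1/√201 = 0.070535;  1/√13630 = 0.008565
W = 10·13.3·(0.070535 − 0.008565) = 8.2419 kWh/t
W_actual = 1.2 × 8.2419 = 9.8903 kWh/t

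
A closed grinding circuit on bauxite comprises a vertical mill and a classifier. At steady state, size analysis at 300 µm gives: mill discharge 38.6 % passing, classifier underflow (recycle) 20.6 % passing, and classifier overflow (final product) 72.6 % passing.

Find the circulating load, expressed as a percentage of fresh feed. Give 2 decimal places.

Let r = R/F. Size balance at 300 µm:
Fd + Rd = Ru + Fo ⇒ R/F = (o−d)/(d−u)
r = (72.6 − 38.6)/(38.6 − 20.6) = 34.0/18.0 = 1.8889
CL = 100·r = 188.89 %

CL = 188.89 %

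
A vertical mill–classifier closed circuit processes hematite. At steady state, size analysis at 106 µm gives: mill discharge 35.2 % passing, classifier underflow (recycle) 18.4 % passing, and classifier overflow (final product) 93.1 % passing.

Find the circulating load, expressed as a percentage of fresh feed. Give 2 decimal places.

CL = 344.64 %

Mass balance on the −106 µm fraction:
d + r·d = r·u + o → r(d−u) = o−d
r = (93.1 − 35.2)/(35.2 − 18.4) = 57.9/16.8 = 3.4464
CL = 100·r = 344.64 %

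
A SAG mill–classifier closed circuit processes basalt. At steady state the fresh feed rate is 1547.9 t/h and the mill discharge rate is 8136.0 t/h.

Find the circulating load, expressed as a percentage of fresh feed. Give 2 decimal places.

Mill node: discharge = fresh + recycle.
R = M − F = 8136.0 − 1547.9 = 6588.1 t/h
CL = 100·R/F = 100·6588.1/1547.9 = 425.62 %

CL = 425.62 %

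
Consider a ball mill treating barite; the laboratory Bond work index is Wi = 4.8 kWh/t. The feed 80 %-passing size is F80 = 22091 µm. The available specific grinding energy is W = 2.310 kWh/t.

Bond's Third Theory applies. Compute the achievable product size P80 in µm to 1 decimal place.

W = 10 Wi (P80^-0.5 − F80^-0.5)
⇒ 1/√P80 = W/(10·Wi) + 1/√F80
  = 2.3100/(10·4.8) + 1/√22091 = 0.048125 + 0.006728 = 0.054853
P80 = (1/0.054853)² = 18.2305² = 332.35 µm

P80 = 332.4 µm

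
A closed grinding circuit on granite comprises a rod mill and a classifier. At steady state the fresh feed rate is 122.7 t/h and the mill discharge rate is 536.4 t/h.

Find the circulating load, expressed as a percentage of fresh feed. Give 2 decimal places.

CL = 337.16 %

Steady state: M = F + R.
R = M − F = 536.4 − 122.7 = 413.7 t/h
CL = 100·R/F = 100·413.7/122.7 = 337.16 %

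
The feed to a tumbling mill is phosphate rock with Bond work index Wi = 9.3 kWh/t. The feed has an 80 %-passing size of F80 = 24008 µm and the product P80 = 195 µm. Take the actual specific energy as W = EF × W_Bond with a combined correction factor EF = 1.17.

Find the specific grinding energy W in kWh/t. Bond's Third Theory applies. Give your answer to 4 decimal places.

W = 7.0898 kWh/t

W_Bond = 10·Wi·(1/√P₈₀ − 1/√F₈₀)
1/√195 = 0.071611;  1/√24008 = 0.006454
W = 10·9.3·(0.071611 − 0.006454) = 6.0597 kWh/t
W_actual = 1.17 × 6.0597 = 7.0898 kWh/t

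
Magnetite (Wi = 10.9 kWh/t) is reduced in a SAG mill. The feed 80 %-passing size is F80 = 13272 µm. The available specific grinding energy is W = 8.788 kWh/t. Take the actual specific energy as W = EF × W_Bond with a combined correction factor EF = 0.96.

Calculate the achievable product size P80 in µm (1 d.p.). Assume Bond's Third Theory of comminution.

P80 = 116.5 µm

W_Bond = 10·Wi·(1/√P₈₀ − 1/√F₈₀)
W_Bond = W / EF = 8.788 / 0.96 = 9.1542 kWh/t
P80^(−½) = W_Bond/(10 Wi) + F80^(−½)
  = 9.1542/(10·10.9) + 1/√13272 = 0.083983 + 0.008680 = 0.092663
P80 = (1/0.092663)² = 10.7917² = 116.46 µm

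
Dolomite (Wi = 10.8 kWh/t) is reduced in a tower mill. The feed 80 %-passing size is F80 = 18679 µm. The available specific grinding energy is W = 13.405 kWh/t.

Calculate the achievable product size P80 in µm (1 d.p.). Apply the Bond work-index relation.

Bond:  W = 10 Wi (1/√P − 1/√F)
P80^-0.5 = F80^-0.5 + W/(10 Wi)
  = 13.4050/(10·10.8) + 1/√18679 = 0.124120 + 0.007317 = 0.131437
P80 = (1/0.131437)² = 7.6082² = 57.88 µm

P80 = 57.9 µm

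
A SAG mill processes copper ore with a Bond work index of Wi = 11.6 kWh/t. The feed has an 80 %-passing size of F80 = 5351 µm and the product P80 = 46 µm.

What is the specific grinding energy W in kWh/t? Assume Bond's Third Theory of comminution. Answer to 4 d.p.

W = 10 Wi (1/√P80 − 1/√F80)  [Bond]
1/√46 = 0.147442;  1/√5351 = 0.013670
W = 10·11.6·(0.147442 − 0.013670) = 15.5175 kWh/t

W = 15.5175 kWh/t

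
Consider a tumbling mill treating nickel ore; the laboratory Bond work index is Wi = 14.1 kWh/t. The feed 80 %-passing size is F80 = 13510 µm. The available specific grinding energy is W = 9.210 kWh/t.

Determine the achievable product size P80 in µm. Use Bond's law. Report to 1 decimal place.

W_Bond = 10·Wi·(1/√P₈₀ − 1/√F₈₀)
P80^(−½) = W/(10 Wi) + F80^(−½)
  = 9.2100/(10·14.1) + 1/√13510 = 0.065319 + 0.008603 = 0.073923
P80 = (1/0.073923)² = 13.5277² = 183.00 µm

P80 = 183.0 µm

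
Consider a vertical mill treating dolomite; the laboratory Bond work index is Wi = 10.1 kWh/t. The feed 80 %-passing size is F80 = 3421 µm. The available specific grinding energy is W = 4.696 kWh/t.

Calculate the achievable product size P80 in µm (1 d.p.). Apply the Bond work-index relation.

P80 = 247.3 µm

W = 10·Wi·(P80^(-½) − F80^(-½))
P80^(−½) = W/(10 Wi) + F80^(−½)
  = 4.6960/(10·10.1) + 1/√3421 = 0.046495 + 0.017097 = 0.063592
P80 = (1/0.063592)² = 15.7252² = 247.28 µm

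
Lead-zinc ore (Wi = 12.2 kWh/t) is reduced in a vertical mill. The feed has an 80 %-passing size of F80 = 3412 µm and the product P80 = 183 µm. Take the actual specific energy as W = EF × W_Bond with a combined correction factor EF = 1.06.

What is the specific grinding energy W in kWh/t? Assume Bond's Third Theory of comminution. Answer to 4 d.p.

W = 7.3457 kWh/t

W = 10·Wi·[P80^(−½) − F80^(−½)]
1/√183 = 0.073922;  1/√3412 = 0.017120
W = 10·12.2·(0.073922 − 0.017120) = 6.9299 kWh/t
Apply correction: 6.9299 × 1.06 = 7.3457 kWh/t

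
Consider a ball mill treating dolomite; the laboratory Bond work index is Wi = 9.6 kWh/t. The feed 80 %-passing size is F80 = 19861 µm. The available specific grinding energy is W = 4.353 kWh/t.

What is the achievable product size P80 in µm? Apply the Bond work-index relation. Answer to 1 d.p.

W = 10·Wi·[P80^(−½) − F80^(−½)]
⇒ 1/√P80 = W/(10·Wi) + 1/√F80
  = 4.3530/(10·9.6) + 1/√19861 = 0.045344 + 0.007096 = 0.052440
P80 = (1/0.052440)² = 19.0696² = 363.65 µm

P80 = 363.6 µm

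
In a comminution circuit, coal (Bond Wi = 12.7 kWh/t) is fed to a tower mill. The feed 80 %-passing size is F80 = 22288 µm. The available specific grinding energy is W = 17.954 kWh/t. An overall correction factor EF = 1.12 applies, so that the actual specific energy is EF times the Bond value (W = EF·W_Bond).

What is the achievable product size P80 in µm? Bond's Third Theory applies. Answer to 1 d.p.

W = 10 Wi / √P80 − 10 Wi / √F80
W_Bond = W / EF = 17.954 / 1.12 = 16.0304 kWh/t
⇒ 1/√P80 = W_Bond/(10·Wi) + 1/√F80
  = 16.0304/(10·12.7) + 1/√22288 = 0.126223 + 0.006698 = 0.132922
P80 = (1/0.132922)² = 7.5232² = 56.60 µm

P80 = 56.6 µm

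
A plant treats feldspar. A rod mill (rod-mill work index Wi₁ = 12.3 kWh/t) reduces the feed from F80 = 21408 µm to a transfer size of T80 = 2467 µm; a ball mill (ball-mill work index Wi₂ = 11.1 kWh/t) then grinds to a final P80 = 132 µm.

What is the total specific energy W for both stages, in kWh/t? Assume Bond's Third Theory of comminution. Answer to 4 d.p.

W_Bond = 10·Wi·(1/√P₈₀ − 1/√F₈₀)
Stage 1 (21408→2467 µm, Wi₁=12.3): W₁ = 10·12.3·(0.020133 − 0.006835) = 1.6357 kWh/t
Stage 2 (2467→132 µm, Wi₂=11.1): W₂ = 10·11.1·(0.087039 − 0.020133) = 7.4265 kWh/t
W = W₁ + W₂ = 1.6357 + 7.4265 = 9.0623 kWh/t

W = 9.0623 kWh/t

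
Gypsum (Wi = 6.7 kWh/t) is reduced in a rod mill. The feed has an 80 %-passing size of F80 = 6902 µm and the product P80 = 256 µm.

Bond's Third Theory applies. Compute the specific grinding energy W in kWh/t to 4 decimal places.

W = 3.3810 kWh/t

W = 10 Wi (P80^-0.5 − F80^-0.5)
1/√256 = 0.062500;  1/√6902 = 0.012037
W = 10·6.7·(0.062500 − 0.012037) = 3.3810 kWh/t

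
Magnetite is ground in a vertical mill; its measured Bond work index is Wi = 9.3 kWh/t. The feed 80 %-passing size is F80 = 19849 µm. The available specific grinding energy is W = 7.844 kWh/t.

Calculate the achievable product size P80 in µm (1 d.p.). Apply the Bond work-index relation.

P80 = 119.6 µm

W = 10·Wi·[P80^(−½) − F80^(−½)]
⇒ 1/√P80 = W/(10·Wi) + 1/√F80
  = 7.8440/(10·9.3) + 1/√19849 = 0.084344 + 0.007098 = 0.091442
P80 = (1/0.091442)² = 10.9359² = 119.59 µm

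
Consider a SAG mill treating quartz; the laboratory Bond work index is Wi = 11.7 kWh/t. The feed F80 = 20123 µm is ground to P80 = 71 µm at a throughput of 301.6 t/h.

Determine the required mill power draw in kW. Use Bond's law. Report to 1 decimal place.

P = 3939.1 kW

Bond: W = 10·Wi·(1/√P80 − 1/√F80)
W = 10·11.7·(1/√71 − 1/√20123) = 10·11.7·(0.111629) = 13.0606 kWh/t
Power = W × throughput = 13.0606 kWh/t × 301.6 t/h = 3939.1 kW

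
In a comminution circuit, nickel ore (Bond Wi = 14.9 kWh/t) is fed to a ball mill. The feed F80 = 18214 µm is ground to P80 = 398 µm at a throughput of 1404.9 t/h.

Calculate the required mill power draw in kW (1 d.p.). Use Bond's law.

W = 10·Wi·[P80^(−½) − F80^(−½)]
W = 10·14.9·(1/√398 − 1/√18214) = 10·14.9·(0.042716) = 6.3647 kWh/t
Mill draw = 6.3647 × 1404.9 = 8941.7 kW

P = 8941.7 kW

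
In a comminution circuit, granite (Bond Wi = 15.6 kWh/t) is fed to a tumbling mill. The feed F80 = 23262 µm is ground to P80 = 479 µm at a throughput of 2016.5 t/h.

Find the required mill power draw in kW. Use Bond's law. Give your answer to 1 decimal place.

P = 12310.7 kW

Bond: W = 10·Wi·(1/√P80 − 1/√F80)
W = 10·15.6·(1/√479 − 1/√23262) = 10·15.6·(0.039135) = 6.1050 kWh/t
Mill draw = 6.1050 × 2016.5 = 12310.7 kW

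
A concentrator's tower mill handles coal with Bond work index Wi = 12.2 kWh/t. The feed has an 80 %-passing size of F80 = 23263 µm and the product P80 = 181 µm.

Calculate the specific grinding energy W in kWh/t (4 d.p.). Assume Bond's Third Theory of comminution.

W = 8.2683 kWh/t

W = 10·Wi·[P80^(−½) − F80^(−½)]
1/√181 = 0.074329;  1/√23263 = 0.006556
W = 10·12.2·(0.074329 − 0.006556) = 8.2683 kWh/t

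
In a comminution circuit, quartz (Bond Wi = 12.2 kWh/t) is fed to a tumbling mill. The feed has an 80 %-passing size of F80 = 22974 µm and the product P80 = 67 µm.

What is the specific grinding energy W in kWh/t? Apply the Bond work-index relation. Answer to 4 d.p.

W = 14.0998 kWh/t

Bond:  W = 10 Wi (1/√P − 1/√F)
1/√67 = 0.122169;  1/√22974 = 0.006598
W = 10·12.2·(0.122169 − 0.006598) = 14.0998 kWh/t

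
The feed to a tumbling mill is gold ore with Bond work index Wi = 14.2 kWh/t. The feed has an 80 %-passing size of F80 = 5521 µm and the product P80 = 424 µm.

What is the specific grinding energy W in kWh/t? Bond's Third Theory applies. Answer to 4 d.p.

W = 4.9850 kWh/t

Bond: W = 10·Wi·(1/√P80 − 1/√F80)
1/√424 = 0.048564;  1/√5521 = 0.013458
W = 10·14.2·(0.048564 − 0.013458) = 4.9850 kWh/t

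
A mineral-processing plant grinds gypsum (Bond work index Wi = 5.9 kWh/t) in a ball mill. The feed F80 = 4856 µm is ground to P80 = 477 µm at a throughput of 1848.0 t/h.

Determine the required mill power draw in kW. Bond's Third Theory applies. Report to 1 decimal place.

P = 3427.6 kW

Bond:  W = 10 Wi (1/√P − 1/√F)
W = 10·5.9·(1/√477 − 1/√4856) = 10·5.9·(0.031437) = 1.8548 kWh/t
P_mill = W·ṁ = 1.8548·1848.0 = 3427.6 kW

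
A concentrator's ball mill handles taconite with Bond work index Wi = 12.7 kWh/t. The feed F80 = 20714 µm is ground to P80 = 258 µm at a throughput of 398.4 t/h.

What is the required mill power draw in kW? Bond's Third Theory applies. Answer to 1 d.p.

P = 2798.5 kW

Bond:  W = 10 Wi (1/√P − 1/√F)
W = 10·12.7·(1/√258 − 1/√20714) = 10·12.7·(0.055309) = 7.0243 kWh/t
P_mill = W·ṁ = 7.0243·398.4 = 2798.5 kW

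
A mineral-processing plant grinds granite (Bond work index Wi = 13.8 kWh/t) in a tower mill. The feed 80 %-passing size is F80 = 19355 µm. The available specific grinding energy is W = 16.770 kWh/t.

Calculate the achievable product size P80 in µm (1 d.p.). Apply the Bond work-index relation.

W = 10·Wi·(P80^(-½) − F80^(-½))
1/√P80 = 1/√F80 + W/(10·Wi)
  = 16.7700/(10·13.8) + 1/√19355 = 0.121522 + 0.007188 = 0.128710
P80 = (1/0.128710)² = 7.7694² = 60.36 µm

P80 = 60.4 µm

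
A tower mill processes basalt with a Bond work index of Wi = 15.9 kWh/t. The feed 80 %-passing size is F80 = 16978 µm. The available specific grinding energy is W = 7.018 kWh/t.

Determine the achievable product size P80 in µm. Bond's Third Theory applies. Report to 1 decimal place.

Bond: W = 10·Wi·(1/√P80 − 1/√F80)
⇒ 1/√P80 = W/(10 Wi) + 1/√F80
  = 7.0180/(10·15.9) + 1/√16978 = 0.044138 + 0.007675 = 0.051813
P80 = (1/0.051813)² = 19.3002² = 372.50 µm

P80 = 372.5 µm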